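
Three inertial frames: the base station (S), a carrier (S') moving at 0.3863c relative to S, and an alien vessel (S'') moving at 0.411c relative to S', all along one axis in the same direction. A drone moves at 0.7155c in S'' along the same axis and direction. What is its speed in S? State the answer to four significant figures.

Apply u = (u'+v)/(1+u'v) twice. Drone in the carrier frame: (0.7155+0.411)/(1+0.7155·0.411) = 1.1265/1.2940705 = 0.87051c.
That velocity, transformed to the rest frame of the base station: (0.87051+0.3863)/(1+0.87051·0.3863) = 1.25681/1.336278013 = 0.94053c.

0.9405c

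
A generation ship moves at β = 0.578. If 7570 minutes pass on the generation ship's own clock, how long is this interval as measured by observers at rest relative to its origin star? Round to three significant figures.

Lorentz factor: γ = (1 − 0.334084)^(−1/2) = 1.2254.
Time dilation: Δt = γ·Δτ = 1.2254 × 7570 = 9280 minutes.

9280 minutes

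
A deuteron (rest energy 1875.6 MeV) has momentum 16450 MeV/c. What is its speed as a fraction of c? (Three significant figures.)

0.994c

βγ = pc/(mc²) = 16450/1875.6 = 8.7705.
Since γ² = 1 + (βγ)² = 77.9217, γ = √77.9217 = 8.82733, and β = (βγ)/γ = 8.7705/8.82733 = 0.994.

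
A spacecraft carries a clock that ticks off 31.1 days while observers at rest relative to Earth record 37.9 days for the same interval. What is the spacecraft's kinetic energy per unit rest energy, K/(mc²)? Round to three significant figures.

0.219

From Δt = γΔτ: γ = 37.9/31.1 = 1.21865.
Since K = (γ−1)mc², K/(mc²) = 1.21865 − 1 = 0.219.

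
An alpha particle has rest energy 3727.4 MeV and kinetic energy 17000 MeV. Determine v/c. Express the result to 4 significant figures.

K = (γ−1)mc², so γ = 1 + 17000/3727.4 = 5.5608.
Then v/c = √(1 − γ⁻²) = √(1 − 0.0323389) = √0.9676611 = 0.9837.

0.9837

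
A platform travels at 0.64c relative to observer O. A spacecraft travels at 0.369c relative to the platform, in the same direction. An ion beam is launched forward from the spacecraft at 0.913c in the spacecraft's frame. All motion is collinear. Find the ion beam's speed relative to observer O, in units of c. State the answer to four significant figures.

0.9908c

First combine the ion beam and spacecraft (S''→S'): u₁ = (0.913 + 0.369)/(1 + 0.913×0.369) = 1.282/1.336897 = 0.95894.
Then combine with the platform (S'→S): u = (0.95894 + 0.64)/(1 + 0.95894×0.64) = 1.59894/1.6137216 = 0.99084.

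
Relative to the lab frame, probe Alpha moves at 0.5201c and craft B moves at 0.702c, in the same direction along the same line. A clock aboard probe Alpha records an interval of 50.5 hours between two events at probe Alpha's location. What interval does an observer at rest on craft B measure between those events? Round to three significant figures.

Transform probe Alpha's velocity into craft B's frame: (0.5201 − 0.702)/(1 − 0.5201·0.702) = −0.1819/0.6348898, so the relative speed is 0.28651c.
At |u| = 0.28651c, γ = (1 − 0.082088)^(−1/2) = 1.0438.
The clock on probe Alpha records proper time, so craft B measures Δt = γΔτ = 1.0438 × 50.5 = 52.7 hours.

52.7 hours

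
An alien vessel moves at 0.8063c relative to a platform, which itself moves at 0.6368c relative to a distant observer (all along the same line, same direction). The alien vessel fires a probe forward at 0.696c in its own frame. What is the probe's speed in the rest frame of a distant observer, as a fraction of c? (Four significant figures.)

Apply u = (u'+v)/(1+u'v) twice. Probe in the platform frame: (0.696+0.8063)/(1+0.696·0.8063) = 1.5023/1.5611848 = 0.96228c.
That velocity, transformed to the rest frame of a distant observer: (0.96228+0.6368)/(1+0.96228·0.6368) = 1.59908/1.612779904 = 0.99151c.

0.9915c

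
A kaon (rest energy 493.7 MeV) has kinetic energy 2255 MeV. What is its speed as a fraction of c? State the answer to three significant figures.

γ = 1 + K/(mc²) = 1 + 2255/493.7 = 5.5676.
β = √(1 − 1/γ²) = √(1 − 0.03226) = √0.96774 = 0.984.

0.984c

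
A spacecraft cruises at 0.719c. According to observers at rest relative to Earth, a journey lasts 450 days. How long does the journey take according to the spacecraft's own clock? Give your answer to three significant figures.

313 days

With β = 0.719, γ = 1/√(1 − 0.719²) = 1/√0.483039 = 1.4388.
The moving clock records proper time: Δτ = Δt/γ = 450/1.4388 = 313 days.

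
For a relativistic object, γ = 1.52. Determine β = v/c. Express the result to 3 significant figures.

β = √(1 − 1/γ²) = √(1 − 1/2.3104) = √0.567175 = 0.753.

0.753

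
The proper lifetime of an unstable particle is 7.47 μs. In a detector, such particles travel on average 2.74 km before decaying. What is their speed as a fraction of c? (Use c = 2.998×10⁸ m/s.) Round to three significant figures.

0.774c

Lab distance = (lab lifetime)·v = γτ·βc, so βγ = d/(cτ) = 2740/(2.998×10⁸ × 7.470×10^-6) = 1.2235.
With βγ = 1.2235: γ² = 1 + (βγ)² = 2.49695, and β = (βγ)/γ = 1.2235/1.58017 = 0.774.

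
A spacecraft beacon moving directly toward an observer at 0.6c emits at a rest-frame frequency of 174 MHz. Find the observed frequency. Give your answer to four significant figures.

Relativistic Doppler (source moving toward): f_obs = f_src · √((1+β)/(1−β)).
With β = 0.6: factor = √(1.6/0.4) = 2.
f_obs = 174 × 2 = 348.0 MHz.

348.0 MHz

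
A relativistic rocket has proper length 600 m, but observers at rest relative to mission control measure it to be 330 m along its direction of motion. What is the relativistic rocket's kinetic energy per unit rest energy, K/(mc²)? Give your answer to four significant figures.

0.8182

From L = L₀/γ: γ = 600/330 = 1.81818.
Since K = (γ−1)mc², K/(mc²) = 1.81818 − 1 = 0.8182.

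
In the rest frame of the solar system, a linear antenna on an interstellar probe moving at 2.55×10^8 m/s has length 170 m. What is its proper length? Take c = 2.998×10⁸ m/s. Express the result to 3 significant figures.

β = v/c = (2.55×10^8 m/s)/(2.998×10⁸ m/s) = 0.850567.
β² = 0.7234642, so γ = 1/√0.2765358 = 1.9016.
Proper length: L₀ = γ·L = 1.9016 × 170 = 323 m.

323 m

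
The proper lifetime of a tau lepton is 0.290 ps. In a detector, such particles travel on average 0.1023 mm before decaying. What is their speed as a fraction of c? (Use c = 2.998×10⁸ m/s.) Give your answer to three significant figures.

0.762c

d = βγcτ ⇒ βγ = d/(cτ) = 1.023×10^-4 m / (8.6942×10^-5 m) = 1.1766.
β = (βγ)/√(1+(βγ)²) = 1.1766/√2.38439 = 0.762.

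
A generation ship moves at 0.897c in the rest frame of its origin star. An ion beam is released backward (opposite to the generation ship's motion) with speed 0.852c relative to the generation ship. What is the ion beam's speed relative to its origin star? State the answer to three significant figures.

Relativistic velocity addition: u = (u' + v)/(1 + u'v/c²), with u' = −0.852c and v = 0.897c.
Numerator: −0.852 + 0.897 = 0.045. Denominator: 1 + (−0.852)(0.897) = 0.235756.
u = 0.045/0.235756 = 0.19088, so the speed is 0.191c.

0.191c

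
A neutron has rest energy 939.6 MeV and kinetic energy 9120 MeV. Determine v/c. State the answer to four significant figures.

0.9956

γ = 1 + K/(mc²) = 1 + 9120/939.6 = 10.706.
β = √(1 − 1/γ²) = √(1 − 0.0087246) = √0.9912754 = 0.9956.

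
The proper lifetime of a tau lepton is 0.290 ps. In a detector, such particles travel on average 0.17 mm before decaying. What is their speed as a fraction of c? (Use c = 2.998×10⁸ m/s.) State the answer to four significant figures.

0.8903c

Lab distance = (lab lifetime)·v = γτ·βc, so βγ = d/(cτ) = 1.700×10^-4/(2.998×10⁸ × 2.900×10^-13) = 1.9553.
With βγ = 1.9553: γ² = 1 + (βγ)² = 4.8232, and β = (βγ)/γ = 1.9553/2.19618 = 0.8903.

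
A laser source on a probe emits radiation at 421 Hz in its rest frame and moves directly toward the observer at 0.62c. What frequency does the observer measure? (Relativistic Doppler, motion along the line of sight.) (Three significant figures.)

Relativistic Doppler (source moving toward): f_obs = f_src · √((1+β)/(1−β)).
With β = 0.62: factor = √(1.62/0.38) = 2.0647.
f_obs = 421 × 2.0647 = 869 Hz.

869 Hz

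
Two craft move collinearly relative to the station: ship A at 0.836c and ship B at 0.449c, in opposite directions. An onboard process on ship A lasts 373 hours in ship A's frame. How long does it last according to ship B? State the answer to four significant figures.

1046 hours

Speed of ship A in ship B's frame: u = (v_A + v_B)/(1 + v_A v_B/c²) = (0.836 + 0.449)/(1 + 0.836×0.449) = 1.285/1.375364 = 0.9343; |u| = 0.9343c.
At |u| = 0.9343c, γ = (1 − 0.872916)^(−1/2) = 2.8051.
The clock on ship A records proper time, so ship B measures Δt = γΔτ = 2.8051 × 373 = 1046 hours.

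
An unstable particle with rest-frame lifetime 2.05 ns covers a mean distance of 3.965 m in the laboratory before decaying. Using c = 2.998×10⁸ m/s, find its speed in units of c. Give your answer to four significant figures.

d = βγcτ ⇒ βγ = d/(cτ) = 3.965 m / (0.61459 m) = 6.4515.
β = (βγ)/√(1+(βγ)²) = 6.4515/√42.6219 = 0.9882.

0.9882c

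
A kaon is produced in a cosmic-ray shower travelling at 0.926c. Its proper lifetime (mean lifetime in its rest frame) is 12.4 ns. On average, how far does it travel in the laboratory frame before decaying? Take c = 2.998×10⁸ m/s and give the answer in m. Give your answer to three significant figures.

9.12 m

With β = 0.926, γ = 1/√(1 − 0.926²) = 1/√0.142524 = 2.6488.
Lab-frame lifetime: Δt = γτ = 2.6488 × 12.4 ns = 32.845 ns.
Distance: d = vΔt = 0.926 × 2.998×10⁸ m/s × 3.2845×10^-8 s = 9.12 m.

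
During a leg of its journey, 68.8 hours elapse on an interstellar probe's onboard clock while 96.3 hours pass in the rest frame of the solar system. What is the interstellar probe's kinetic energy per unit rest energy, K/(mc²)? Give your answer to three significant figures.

From Δt = γΔτ: γ = 96.3/68.8 = 1.39971.
K/(mc²) = γ − 1 = 1.39971 − 1 = 0.400.

0.400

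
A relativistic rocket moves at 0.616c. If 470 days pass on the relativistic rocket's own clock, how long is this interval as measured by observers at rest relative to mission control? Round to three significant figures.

Lorentz factor: γ = (1 − 0.379456)^(−1/2) = 1.2694.
Time dilation: Δt = γ·Δτ = 1.2694 × 470 = 597 days.

597 days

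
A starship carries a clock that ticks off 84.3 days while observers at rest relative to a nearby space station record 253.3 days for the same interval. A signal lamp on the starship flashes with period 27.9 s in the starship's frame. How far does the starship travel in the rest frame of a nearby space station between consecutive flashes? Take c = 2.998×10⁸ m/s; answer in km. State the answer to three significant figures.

From Δt = γΔτ: γ = 253.3/84.3 = 3.00474.
β = √(1 − 1/γ²) = 0.94299. Lab-frame period = γτ = 3.00474×27.9 s = 83.832 s. Distance = βc × γτ = 0.94299 × 2.998×10⁸ m/s × 83.832 s = 2.3700×10^10 m = 2.37×10^7 km.

2.37×10^7 km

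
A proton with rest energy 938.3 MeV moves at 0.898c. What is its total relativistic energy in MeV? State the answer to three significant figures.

γ = 1/√(1 − β²) = 1/√(1 − 0.806404) = 1/√0.193596 = 1/0.439995 = 2.2728.
Total energy: E = γmc² = 2.2728 × 938.3 MeV = 2130 MeV.

2130 MeV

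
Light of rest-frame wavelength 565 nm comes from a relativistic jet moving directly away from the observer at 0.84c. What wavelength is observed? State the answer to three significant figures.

Relativistic Doppler for wavelength: λ_obs = λ_src · √((1+β)/(1−β)).
With β = 0.84: factor = √(1.84/0.16) = 3.3912.
λ_obs = 565 × 3.3912 = 1920 nm.

1920 nm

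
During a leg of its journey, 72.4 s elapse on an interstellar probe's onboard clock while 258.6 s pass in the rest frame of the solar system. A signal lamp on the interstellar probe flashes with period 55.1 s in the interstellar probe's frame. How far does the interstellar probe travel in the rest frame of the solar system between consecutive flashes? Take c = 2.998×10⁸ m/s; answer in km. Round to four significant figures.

5.664×10^7 km

γ = Δt/Δτ = 258.6/72.4 = 3.57182.
β = √(1 − 1/γ²) = 0.96001. Lab-frame period = γτ = 3.57182×55.1 s = 196.81 s. Distance = βc × γτ = 0.96001 × 2.998×10⁸ m/s × 196.81 s = 5.6644×10^10 m = 5.664×10^7 km.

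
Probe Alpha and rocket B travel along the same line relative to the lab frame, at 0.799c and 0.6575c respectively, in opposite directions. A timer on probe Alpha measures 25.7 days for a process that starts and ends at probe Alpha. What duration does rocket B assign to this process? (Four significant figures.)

86.52 days

The velocity of probe Alpha relative to rocket B is (0.799 + 0.6575)c / (1 + 0.799×0.6575) = 0.95487c; relative speed 0.95487c.
At |u| = 0.95487c, γ = (1 − 0.911777)^(−1/2) = 3.3667.
Probe Alpha's interval is proper; time dilation gives Δt_B = γΔτ = 3.3667 × 25.7 days = 86.52 days.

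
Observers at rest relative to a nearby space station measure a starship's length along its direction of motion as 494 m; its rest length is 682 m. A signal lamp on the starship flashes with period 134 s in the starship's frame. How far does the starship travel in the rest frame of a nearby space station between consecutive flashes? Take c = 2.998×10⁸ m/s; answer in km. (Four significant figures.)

3.824×10^7 km

γ = L₀/L = 682/494 = 1.38057.
β = √(1 − 1/γ²) = 0.68944. Lab-frame period = γτ = 1.38057×134 s = 185 s. Distance = βc × γτ = 0.68944 × 2.998×10⁸ m/s × 185 s = 3.8238×10^10 m = 3.824×10^7 km.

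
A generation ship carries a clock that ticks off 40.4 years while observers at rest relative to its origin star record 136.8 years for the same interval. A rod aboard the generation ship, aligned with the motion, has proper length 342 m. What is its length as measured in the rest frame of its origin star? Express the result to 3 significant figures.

From Δt = γΔτ: γ = 136.8/40.4 = 3.38614.
L = L₀/γ = 342/3.38614 = 101 m.

101 m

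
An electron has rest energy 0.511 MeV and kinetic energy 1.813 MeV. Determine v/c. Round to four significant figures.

0.9755

γ = 1 + K/(mc²) = 1 + 1.813/0.511 = 4.5479.
β = √(1 − 1/γ²) = √(1 − 0.048348) = √0.951652 = 0.9755.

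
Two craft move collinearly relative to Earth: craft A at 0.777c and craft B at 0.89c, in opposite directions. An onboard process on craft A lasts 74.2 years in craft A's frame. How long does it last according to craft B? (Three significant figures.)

437 years

Speed of craft A in craft B's frame: u = (v_A + v_B)/(1 + v_A v_B/c²) = (0.777 + 0.89)/(1 + 0.777×0.89) = 1.667/1.69153 = 0.9855; |u| = 0.9855c.
At |u| = 0.9855c, γ = (1 − 0.97121)^(−1/2) = 5.8936.
The clock on craft A records proper time, so craft B measures Δt = γΔτ = 5.8936 × 74.2 = 437 years.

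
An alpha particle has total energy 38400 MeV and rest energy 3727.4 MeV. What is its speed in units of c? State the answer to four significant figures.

Total energy E = γmc² gives γ = 38400/3727.4 = 10.302.
Hence β = √(1 − 1/γ²) = √(1 − 0.0094223) = √0.9905777 = 0.9953.

0.9953c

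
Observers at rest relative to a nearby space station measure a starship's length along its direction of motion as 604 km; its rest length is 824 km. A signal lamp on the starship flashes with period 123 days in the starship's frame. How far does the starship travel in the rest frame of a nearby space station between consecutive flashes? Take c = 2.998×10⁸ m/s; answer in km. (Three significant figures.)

2.96×10^12 km

γ = L₀/L = 824/604 = 1.36424.
β = √(1 − 1/γ²) = 0.68022. Lab-frame period = γτ = 1.36424×123 days = 167.8 days. Distance = βc × γτ = 0.68022 × 2.998×10⁸ m/s × 14497920 s = 2.9566×10^15 m = 2.96×10^12 km.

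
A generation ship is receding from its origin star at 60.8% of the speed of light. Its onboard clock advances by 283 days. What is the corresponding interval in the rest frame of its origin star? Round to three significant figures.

Lorentz factor: γ = (1 − 0.369664)^(−1/2) = 1.2595.
The onboard clock measures proper time, so the interval in the rest frame of its origin star is dilated: Δt = γ·Δτ = 1.2595 × 283 days = 356 days.

356 days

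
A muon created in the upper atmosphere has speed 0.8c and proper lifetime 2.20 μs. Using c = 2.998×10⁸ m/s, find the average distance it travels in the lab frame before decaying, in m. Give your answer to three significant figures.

With β = 0.8, γ = 1/√(1 − 0.8²) = 1/√0.36 = 1.6667.
Lab-frame lifetime: Δt = γτ = 1.6667 × 2.20 μs = 3.6667 μs.
Distance: d = vΔt = 0.8 × 2.998×10⁸ m/s × 3.6667×10^-6 s = 879 m.

879 m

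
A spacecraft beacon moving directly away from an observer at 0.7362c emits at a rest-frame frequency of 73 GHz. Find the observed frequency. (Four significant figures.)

28.46 GHz

Relativistic Doppler (source moving away): f_obs = f_src · √((1−β)/(1+β)).
With β = 0.7362: factor = √(0.2638/1.7362) = 0.3898.
f_obs = 73 × 0.3898 = 28.46 GHz.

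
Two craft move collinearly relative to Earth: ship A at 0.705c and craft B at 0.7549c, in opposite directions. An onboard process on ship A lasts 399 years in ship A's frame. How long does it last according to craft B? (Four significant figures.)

Transform ship A's velocity into craft B's frame: (0.705 + 0.7549)/(1 + 0.705·0.7549) = 1.4599/1.5322045, so the relative speed is 0.95281c.
At |u| = 0.95281c, γ = (1 − 0.907847)^(−1/2) = 3.2942.
Ship A's interval is proper; time dilation gives Δt_B = γΔτ = 3.2942 × 399 years = 1314 years.

1314 years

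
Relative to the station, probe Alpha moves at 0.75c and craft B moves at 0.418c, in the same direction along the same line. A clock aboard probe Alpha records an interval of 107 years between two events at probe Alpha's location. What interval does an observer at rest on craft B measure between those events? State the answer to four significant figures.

The velocity of probe Alpha relative to craft B is (0.75 − 0.418)c / (1 − 0.75×0.418) = 0.48361c; relative speed 0.48361c.
γ for this relative speed: γ = 1/√(1 − 0.233879) = 1.1425.
Probe Alpha's interval is proper; time dilation gives Δt_B = γΔτ = 1.1425 × 107 years = 122.2 years.

122.2 years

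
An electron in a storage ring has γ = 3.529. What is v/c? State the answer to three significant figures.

β = √(1 − 1/γ²) = √(1 − 1/12.453841) = √0.919703 = 0.959.

0.959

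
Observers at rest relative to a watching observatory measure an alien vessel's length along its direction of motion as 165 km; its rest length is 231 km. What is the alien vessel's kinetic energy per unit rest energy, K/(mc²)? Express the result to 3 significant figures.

γ = L₀/L = 231/165 = 1.4.
K/(mc²) = γ − 1 = 1.4 − 1 = 0.400.

0.400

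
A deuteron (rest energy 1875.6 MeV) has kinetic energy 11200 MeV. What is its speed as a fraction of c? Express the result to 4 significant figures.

γ = 1 + K/(mc²) = 1 + 11200/1875.6 = 6.9714.
β = √(1 − 1/γ²) = √(1 − 0.020576) = √0.979424 = 0.9897.

0.9897c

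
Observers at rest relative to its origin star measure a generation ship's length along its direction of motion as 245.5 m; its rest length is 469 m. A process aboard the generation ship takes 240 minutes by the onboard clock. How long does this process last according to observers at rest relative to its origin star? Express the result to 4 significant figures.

458.5 minutes

Length contraction gives γ = L₀/L = 469/245.5 = 1.91039.
Δt = γΔτ = 1.91039 × 240 = 458.5 minutes.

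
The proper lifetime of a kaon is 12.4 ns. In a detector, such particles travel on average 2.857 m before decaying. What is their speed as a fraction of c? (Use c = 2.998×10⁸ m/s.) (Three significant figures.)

0.609c

d = βγcτ ⇒ βγ = d/(cτ) = 2.857 m / (3.71752 m) = 0.76852.
β = (βγ)/√(1+(βγ)²) = 0.76852/√1.590623 = 0.609.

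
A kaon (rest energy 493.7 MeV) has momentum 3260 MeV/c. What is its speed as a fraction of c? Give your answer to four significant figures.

0.9887c

βγ = pc/(mc²) = 3260/493.7 = 6.6032.
Since γ² = 1 + (βγ)² = 44.6023, γ = √44.6023 = 6.6785, and β = (βγ)/γ = 6.6032/6.6785 = 0.9887.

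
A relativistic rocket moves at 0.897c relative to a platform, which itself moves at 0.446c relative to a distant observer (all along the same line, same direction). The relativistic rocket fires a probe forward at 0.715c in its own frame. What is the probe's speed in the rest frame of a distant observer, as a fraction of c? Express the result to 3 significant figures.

Compose velocities in two stages. Stage 1 (into S'): u₁ = (0.715+0.897)/(1+0.715×0.897) = 0.98212.
Stage 2 (into S): u = (0.98212+0.446)/(1+0.98212×0.446) = 0.99311, so the speed is 0.993c.

0.993c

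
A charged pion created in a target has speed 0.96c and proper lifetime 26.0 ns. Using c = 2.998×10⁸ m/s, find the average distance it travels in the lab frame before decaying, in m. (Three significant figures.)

γ = 1/√(1 − β²) = 1/√(1 − 0.9216) = 1/√0.0784 = 1/0.28 = 3.5714.
Lab-frame lifetime: Δt = γτ = 3.5714 × 26.0 ns = 92.856 ns.
Distance: d = vΔt = 0.96 × 2.998×10⁸ m/s × 9.2856×10^-8 s = 26.7 m.

26.7 m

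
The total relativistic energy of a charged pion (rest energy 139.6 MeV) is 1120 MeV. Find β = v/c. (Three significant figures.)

0.992

γ = E/(mc²) = 1120/139.6 = 8.0229.
β = √(1 − 1/γ²) = √(1 − 0.0155359) = √0.9844641 = 0.992.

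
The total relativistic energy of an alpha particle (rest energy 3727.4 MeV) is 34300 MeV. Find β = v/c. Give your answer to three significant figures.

0.994

Total energy E = γmc² gives γ = 34300/3727.4 = 9.2021.
Hence β = √(1 − 1/γ²) = √(1 − 0.0118094) = √0.9881906 = 0.994.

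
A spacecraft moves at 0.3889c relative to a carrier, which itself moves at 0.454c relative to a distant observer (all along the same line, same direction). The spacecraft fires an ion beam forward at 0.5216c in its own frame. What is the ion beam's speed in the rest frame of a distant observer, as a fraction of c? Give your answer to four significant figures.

0.9012c

Compose velocities in two stages. Stage 1 (into S'): u₁ = (0.5216+0.3889)/(1+0.5216×0.3889) = 0.75695.
Stage 2 (into S): u = (0.75695+0.454)/(1+0.75695×0.454) = 0.90124, so the speed is 0.9012c.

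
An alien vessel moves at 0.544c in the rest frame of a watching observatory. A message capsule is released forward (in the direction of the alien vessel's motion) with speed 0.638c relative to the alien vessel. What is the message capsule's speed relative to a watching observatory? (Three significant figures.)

In units of c, u = (u' + v)/(1 + u'v) with u' = 0.638 and v = 0.544.
Numerator: 0.638 + 0.544 = 1.182. Denominator: 1 + (0.638)(0.544) = 1.347072.
u = 1.182/1.347072 = 0.87746, so the speed is 0.877c.

0.877c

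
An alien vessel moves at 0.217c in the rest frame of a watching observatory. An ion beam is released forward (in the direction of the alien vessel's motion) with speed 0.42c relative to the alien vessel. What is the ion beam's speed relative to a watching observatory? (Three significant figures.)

0.584c

Relativistic velocity addition: u = (u' + v)/(1 + u'v/c²), with u' = 0.42c and v = 0.217c.
Numerator: 0.42 + 0.217 = 0.637. Denominator: 1 + (0.42)(0.217) = 1.09114.
u = 0.637/1.09114 = 0.58379, so the speed is 0.584c.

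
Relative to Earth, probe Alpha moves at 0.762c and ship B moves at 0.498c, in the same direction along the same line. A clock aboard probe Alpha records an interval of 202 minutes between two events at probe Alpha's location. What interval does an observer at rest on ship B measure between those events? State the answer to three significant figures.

223 minutes

Speed of probe Alpha in ship B's frame: u = (v_A − v_B)/(1 − v_A v_B/c²) = (0.762 − 0.498)/(1 − 0.762×0.498) = 0.264/0.620524 = 0.42545; |u| = 0.42545c.
γ for this relative speed: γ = 1/√(1 − 0.181008) = 1.105.
Probe Alpha's interval is proper; time dilation gives Δt_B = γΔτ = 1.105 × 202 minutes = 223 minutes.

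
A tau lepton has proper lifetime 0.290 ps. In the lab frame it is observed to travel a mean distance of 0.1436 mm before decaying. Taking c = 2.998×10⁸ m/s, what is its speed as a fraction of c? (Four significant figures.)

0.8554c

Let x = d/(cτ) = 1.436×10^-4 m / (2.998×10⁸ m/s × 2.900×10^-13 s) = 1.6517. Since d = βγcτ, x = βγ = β/√(1−β²).
Solving: β² = x²/(1+x²) = 2.72811/3.72811 = 0.731768, so β = 0.8554.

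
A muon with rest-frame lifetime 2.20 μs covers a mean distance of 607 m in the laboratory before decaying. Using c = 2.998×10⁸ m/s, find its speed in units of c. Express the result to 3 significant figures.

0.677c

d = βγcτ ⇒ βγ = d/(cτ) = 607.0 m / (659.56 m) = 0.92031.
β = (βγ)/√(1+(βγ)²) = 0.92031/√1.84697 = 0.677.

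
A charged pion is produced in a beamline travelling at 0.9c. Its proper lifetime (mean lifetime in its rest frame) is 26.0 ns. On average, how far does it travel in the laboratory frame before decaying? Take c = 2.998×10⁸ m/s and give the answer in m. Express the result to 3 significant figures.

γ = 1/√(1 − β²) = 1/√(1 − 0.81) = 1/√0.19 = 1/0.43589 = 2.2942.
Lab-frame lifetime: Δt = γτ = 2.2942 × 26.0 ns = 59.649 ns.
Distance: d = vΔt = 0.9 × 2.998×10⁸ m/s × 5.9649×10^-8 s = 16.1 m.

16.1 m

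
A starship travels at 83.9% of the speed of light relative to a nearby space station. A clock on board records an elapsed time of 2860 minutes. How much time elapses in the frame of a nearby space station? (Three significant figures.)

With β = 0.839, γ = 1/√(1 − 0.839²) = 1/√0.296079 = 1.8378.
Time dilation: Δt = γ·Δτ = 1.8378 × 2860 = 5260 minutes.

5260 minutes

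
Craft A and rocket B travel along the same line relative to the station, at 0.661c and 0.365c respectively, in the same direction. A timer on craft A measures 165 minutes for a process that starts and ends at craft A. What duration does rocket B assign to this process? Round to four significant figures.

179.2 minutes

The velocity of craft A relative to rocket B is (0.661 − 0.365)c / (1 − 0.661×0.365) = 0.39012c; relative speed 0.39012c.
At |u| = 0.39012c, γ = (1 − 0.152194)^(−1/2) = 1.0861.
Craft A's interval is proper; time dilation gives Δt_B = γΔτ = 1.0861 × 165 minutes = 179.2 minutes.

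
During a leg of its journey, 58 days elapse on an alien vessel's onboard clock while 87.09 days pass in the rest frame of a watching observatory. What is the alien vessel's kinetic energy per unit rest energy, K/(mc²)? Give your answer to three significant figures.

0.502

From Δt = γΔτ: γ = 87.09/58 = 1.50155.
K/(mc²) = γ − 1 = 1.50155 − 1 = 0.502.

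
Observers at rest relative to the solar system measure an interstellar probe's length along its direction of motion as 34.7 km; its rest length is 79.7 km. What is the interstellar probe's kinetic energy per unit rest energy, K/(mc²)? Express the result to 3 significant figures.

From L = L₀/γ: γ = 79.7/34.7 = 2.29683.
K/(mc²) = γ − 1 = 2.29683 − 1 = 1.30.

1.30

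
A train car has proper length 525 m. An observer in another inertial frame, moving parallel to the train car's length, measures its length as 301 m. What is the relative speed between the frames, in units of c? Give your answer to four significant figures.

0.8193c

Length contraction gives γ = L₀/L = 525/301 = 1.7442.
β = √(1 − 1/γ²) = √0.671294 = 0.8193.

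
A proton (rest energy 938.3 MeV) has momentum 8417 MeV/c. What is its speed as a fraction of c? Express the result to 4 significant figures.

pc/(mc²) = 8417/938.3 = 8.9705 = βγ = β/√(1−β²).
So β² = x²/(1 + x²) with x = 8.9705: x² = 80.4699, β² = 80.4699/81.4699 = 0.987726, β = 0.9938.

0.9938c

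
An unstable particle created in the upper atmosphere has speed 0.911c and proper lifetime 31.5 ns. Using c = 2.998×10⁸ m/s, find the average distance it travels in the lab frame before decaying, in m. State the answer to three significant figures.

β² = 0.829921, so γ = 1/√0.170079 = 2.4248.
Lab-frame lifetime: Δt = γτ = 2.4248 × 31.5 ns = 76.381 ns.
Distance: d = vΔt = 0.911 × 2.998×10⁸ m/s × 7.6381×10^-8 s = 20.9 m.

20.9 m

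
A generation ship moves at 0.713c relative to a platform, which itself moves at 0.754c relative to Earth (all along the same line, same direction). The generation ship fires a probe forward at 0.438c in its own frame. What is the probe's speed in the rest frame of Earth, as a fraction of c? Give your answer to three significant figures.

Compose velocities in two stages. Stage 1 (into S'): u₁ = (0.438+0.713)/(1+0.438×0.713) = 0.87709.
Stage 2 (into S): u = (0.87709+0.754)/(1+0.87709×0.754) = 0.9818, so the speed is 0.982c.

0.982c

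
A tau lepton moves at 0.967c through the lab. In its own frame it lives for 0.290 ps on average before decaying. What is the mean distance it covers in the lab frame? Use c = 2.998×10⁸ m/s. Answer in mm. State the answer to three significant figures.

With β = 0.967, γ = 1/√(1 − 0.967²) = 1/√0.064911 = 3.925.
Lab-frame lifetime: Δt = γτ = 3.925 × 0.290 ps = 1.1382 ps.
Distance: d = vΔt = 0.967 × 2.998×10⁸ m/s × 1.1382×10^-12 s = 3.30×10^-4 m = 0.330 mm.

0.330 mm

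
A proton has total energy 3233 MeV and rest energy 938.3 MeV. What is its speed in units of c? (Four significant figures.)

0.9570c

Total energy E = γmc² gives γ = 3233/938.3 = 3.4456.
Hence β = √(1 − 1/γ²) = √(1 − 0.0842307) = √0.9157693 = 0.9570.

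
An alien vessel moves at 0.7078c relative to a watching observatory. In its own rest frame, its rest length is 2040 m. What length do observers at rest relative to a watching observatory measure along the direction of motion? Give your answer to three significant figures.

1440 m

Lorentz factor: γ = (1 − 0.50098084)^(−1/2) = 1.4156.
Length contraction: L = L₀/γ = 2040/1.4156 = 1440 m.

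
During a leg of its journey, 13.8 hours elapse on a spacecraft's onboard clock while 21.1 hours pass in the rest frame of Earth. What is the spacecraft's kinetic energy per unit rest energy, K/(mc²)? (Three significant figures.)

From Δt = γΔτ: γ = 21.1/13.8 = 1.52899.
Since K = (γ−1)mc², K/(mc²) = 1.52899 − 1 = 0.529.

0.529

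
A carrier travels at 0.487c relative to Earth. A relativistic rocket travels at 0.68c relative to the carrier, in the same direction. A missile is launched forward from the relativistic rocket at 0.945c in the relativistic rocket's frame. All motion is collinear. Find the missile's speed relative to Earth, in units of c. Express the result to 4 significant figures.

0.9963c

Apply u = (u'+v)/(1+u'v) twice. Missile in the carrier frame: (0.945+0.68)/(1+0.945·0.68) = 1.625/1.6426 = 0.98929c.
That velocity, transformed to the rest frame of Earth: (0.98929+0.487)/(1+0.98929·0.487) = 1.47629/1.48178423 = 0.99629c.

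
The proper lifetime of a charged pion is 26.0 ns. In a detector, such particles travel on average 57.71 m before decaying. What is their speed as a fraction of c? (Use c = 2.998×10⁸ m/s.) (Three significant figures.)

Lab distance = (lab lifetime)·v = γτ·βc, so βγ = d/(cτ) = 57.71/(2.998×10⁸ × 2.600×10^-8) = 7.4037.
With βγ = 7.4037: γ² = 1 + (βγ)² = 55.8148, and β = (βγ)/γ = 7.4037/7.47093 = 0.991.

0.991c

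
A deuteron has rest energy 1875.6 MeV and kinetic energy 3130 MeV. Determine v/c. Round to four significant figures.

γ = 1 + K/(mc²) = 1 + 3130/1875.6 = 2.6688.
β = √(1 − 1/γ²) = √(1 − 0.1404) = √0.8596 = 0.9271.

0.9271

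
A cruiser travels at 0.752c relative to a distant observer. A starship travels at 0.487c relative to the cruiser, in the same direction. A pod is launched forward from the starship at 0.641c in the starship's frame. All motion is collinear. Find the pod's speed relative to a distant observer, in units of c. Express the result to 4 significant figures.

0.9789c

First combine the pod and starship (S''→S'): u₁ = (0.641 + 0.487)/(1 + 0.641×0.487) = 1.128/1.312167 = 0.85965.
Then combine with the cruiser (S'→S): u = (0.85965 + 0.752)/(1 + 0.85965×0.752) = 1.61165/1.6464568 = 0.97886.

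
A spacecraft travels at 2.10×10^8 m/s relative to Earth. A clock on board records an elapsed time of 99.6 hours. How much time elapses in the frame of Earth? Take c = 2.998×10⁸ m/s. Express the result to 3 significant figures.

β = v/c = (2.10×10^8 m/s)/(2.998×10⁸ m/s) = 0.700467.
γ = 1/√(1 − β²) = 1/√(1 − 0.490654) = 1/√0.509346 = 1/0.713685 = 1.4012.
The onboard clock measures proper time, so the interval in the rest frame of Earth is dilated: Δt = γ·Δτ = 1.4012 × 99.6 hours = 140 hours.

140 hours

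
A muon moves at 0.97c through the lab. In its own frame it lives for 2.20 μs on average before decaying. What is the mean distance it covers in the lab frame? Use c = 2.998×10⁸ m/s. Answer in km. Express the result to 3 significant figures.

Lorentz factor: γ = (1 − 0.9409)^(−1/2) = 4.1135.
Lab-frame lifetime: Δt = γτ = 4.1135 × 2.20 μs = 9.0497 μs.
Distance: d = vΔt = 0.97 × 2.998×10⁸ m/s × 9.0497×10^-6 s = 2630 m = 2.63 km.

2.63 km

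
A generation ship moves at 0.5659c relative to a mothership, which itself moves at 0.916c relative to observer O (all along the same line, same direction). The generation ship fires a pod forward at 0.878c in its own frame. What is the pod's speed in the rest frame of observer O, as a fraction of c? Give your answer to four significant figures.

Apply u = (u'+v)/(1+u'v) twice. Pod in the mothership frame: (0.878+0.5659)/(1+0.878·0.5659) = 1.4439/1.4968602 = 0.96462c.
That velocity, transformed to the rest frame of observer O: (0.96462+0.916)/(1+0.96462·0.916) = 1.88062/1.88359192 = 0.99842c.

0.9984c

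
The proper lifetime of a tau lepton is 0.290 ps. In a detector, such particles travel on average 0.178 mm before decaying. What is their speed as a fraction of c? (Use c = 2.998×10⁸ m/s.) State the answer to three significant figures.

Lab distance = (lab lifetime)·v = γτ·βc, so βγ = d/(cτ) = 1.780×10^-4/(2.998×10⁸ × 2.900×10^-13) = 2.0473.
With βγ = 2.0473: γ² = 1 + (βγ)² = 5.19144, and β = (βγ)/γ = 2.0473/2.27847 = 0.899.

0.899c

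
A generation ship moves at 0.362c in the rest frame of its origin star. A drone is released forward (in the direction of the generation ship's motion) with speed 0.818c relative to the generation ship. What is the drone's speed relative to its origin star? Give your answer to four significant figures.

Relativistic velocity addition: u = (u' + v)/(1 + u'v/c²), with u' = 0.818c and v = 0.362c.
Numerator: 0.818 + 0.362 = 1.18. Denominator: 1 + (0.818)(0.362) = 1.296116.
u = 1.18/1.296116 = 0.91041, so the speed is 0.9104c.

0.9104c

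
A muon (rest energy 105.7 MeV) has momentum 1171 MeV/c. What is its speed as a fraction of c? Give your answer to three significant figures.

0.996c

pc/(mc²) = 1171/105.7 = 11.079 = βγ = β/√(1−β²).
So β² = x²/(1 + x²) with x = 11.079: x² = 122.744, β² = 122.744/123.744 = 0.991919, β = 0.996.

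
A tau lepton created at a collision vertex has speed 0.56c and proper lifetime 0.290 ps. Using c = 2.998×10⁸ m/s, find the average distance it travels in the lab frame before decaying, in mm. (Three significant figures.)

γ = 1/√(1 − β²) = 1/√(1 − 0.3136) = 1/√0.6864 = 1/0.828493 = 1.207.
Lab-frame lifetime: Δt = γτ = 1.207 × 0.290 ps = 0.35003 ps.
Distance: d = vΔt = 0.56 × 2.998×10⁸ m/s × 3.5003×10^-13 s = 5.88×10^-5 m = 0.0588 mm.

0.0588 mm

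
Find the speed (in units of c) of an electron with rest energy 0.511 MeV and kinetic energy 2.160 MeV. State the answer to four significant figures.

K = (γ−1)mc², so γ = 1 + 2.160/0.511 = 5.227.
Then v/c = √(1 − γ⁻²) = √(1 − 0.0366012) = √0.9633988 = 0.9815.

0.9815c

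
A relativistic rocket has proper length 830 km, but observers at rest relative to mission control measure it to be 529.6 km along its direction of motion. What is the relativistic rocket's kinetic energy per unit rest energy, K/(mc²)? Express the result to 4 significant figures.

From L = L₀/γ: γ = 830/529.6 = 1.56722.
K/(mc²) = γ − 1 = 1.56722 − 1 = 0.5672.

0.5672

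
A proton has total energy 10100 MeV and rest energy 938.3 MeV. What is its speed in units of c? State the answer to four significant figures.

0.9957c

Total energy E = γmc² gives γ = 10100/938.3 = 10.764.
Hence β = √(1 − 1/γ²) = √(1 − 0.00863083) = √0.99136917 = 0.9957.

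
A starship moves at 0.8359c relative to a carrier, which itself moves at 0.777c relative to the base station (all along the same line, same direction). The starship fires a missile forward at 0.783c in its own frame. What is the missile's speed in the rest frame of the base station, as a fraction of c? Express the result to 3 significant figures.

0.997c

Apply u = (u'+v)/(1+u'v) twice. Missile in the carrier frame: (0.783+0.8359)/(1+0.783·0.8359) = 1.6189/1.6545097 = 0.97848c.
That velocity, transformed to the rest frame of the base station: (0.97848+0.777)/(1+0.97848·0.777) = 1.75548/1.76027896 = 0.99727c.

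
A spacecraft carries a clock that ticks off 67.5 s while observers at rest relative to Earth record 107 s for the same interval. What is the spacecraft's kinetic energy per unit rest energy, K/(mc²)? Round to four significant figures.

0.5852

γ = Δt/Δτ = 107/67.5 = 1.58519.
K/(mc²) = γ − 1 = 1.58519 − 1 = 0.5852.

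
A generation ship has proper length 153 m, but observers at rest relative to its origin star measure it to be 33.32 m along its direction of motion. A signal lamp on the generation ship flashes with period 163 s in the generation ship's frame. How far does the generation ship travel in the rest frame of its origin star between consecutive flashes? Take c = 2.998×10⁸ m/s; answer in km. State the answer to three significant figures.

2.19×10^8 km

From L = L₀/γ: γ = 153/33.32 = 4.59184.
β = √(1 − 1/γ²) = 0.976. Lab-frame period = γτ = 4.59184×163 s = 748.47 s. Distance = βc × γτ = 0.976 × 2.998×10⁸ m/s × 748.47 s = 2.1901×10^11 m = 2.19×10^8 km.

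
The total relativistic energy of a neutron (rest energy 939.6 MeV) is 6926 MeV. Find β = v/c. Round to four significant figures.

γ = E/(mc²) = 6926/939.6 = 7.3712.
β = √(1 − 1/γ²) = √(1 − 0.0184045) = √0.9815955 = 0.9908.

0.9908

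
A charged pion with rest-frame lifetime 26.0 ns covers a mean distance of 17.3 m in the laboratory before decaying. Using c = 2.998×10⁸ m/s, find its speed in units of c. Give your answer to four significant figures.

Lab distance = (lab lifetime)·v = γτ·βc, so βγ = d/(cτ) = 17.30/(2.998×10⁸ × 2.600×10^-8) = 2.2194.
With βγ = 2.2194: γ² = 1 + (βγ)² = 5.92574, and β = (βγ)/γ = 2.2194/2.43428 = 0.9117.

0.9117c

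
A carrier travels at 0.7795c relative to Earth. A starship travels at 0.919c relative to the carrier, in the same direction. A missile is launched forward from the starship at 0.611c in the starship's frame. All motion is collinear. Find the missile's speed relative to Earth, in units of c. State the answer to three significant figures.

0.997c

First combine the missile and starship (S''→S'): u₁ = (0.611 + 0.919)/(1 + 0.611×0.919) = 1.53/1.561509 = 0.97982.
Then combine with the carrier (S'→S): u = (0.97982 + 0.7795)/(1 + 0.97982×0.7795) = 1.75932/1.76376969 = 0.99748.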